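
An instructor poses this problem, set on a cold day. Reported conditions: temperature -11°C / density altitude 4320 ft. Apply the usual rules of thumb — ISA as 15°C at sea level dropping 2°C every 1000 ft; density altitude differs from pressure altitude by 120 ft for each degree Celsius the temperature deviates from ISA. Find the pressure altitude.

DA = PA + 120 × (OAT − (15 − 2·PA/1000)) = PA + 120·OAT − 1800 + 0.24·PA = 1.24·PA + 120·OAT − 1800.
So 1.24·PA = 4320 − 120 × (-11) + 1800 = 7440.
PA = 7440 / 1.24 = 6000 ft.

6000 ft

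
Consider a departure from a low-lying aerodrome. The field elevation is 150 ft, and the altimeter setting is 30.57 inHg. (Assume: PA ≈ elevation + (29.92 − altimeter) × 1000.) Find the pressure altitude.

-500 ft

Pressure correction = (29.92 − 30.57) × 1000 = -650 ft.
Pressure altitude = 150 + (-650) = -500 ft.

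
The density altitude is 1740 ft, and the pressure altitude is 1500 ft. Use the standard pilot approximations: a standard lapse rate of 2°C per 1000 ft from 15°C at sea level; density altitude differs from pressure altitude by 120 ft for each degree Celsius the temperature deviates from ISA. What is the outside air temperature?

14°C

Density altitude − pressure altitude = 1740 − 1500 = +240 ft.
At 120 ft/°C that is an ISA deviation of 240/120 = +2°C.
ISA temperature at 1500 ft = 15 − 2 × (1500/1000) = 12°C.
OAT = ISA + deviation = 12 + (+2) = 14°C.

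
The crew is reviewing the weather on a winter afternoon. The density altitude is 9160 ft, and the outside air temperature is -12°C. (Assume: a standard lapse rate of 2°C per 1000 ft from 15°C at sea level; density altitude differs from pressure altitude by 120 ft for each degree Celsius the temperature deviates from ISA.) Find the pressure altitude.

10000 ft

DA = PA + 120 × (OAT − (15 − 2·PA/1000)) = PA + 120·OAT − 1800 + 0.24·PA = 1.24·PA + 120·OAT − 1800.
So 1.24·PA = 9160 − 120 × (-12) + 1800 = 12400.
PA = 12400 / 1.24 = 10000 ft.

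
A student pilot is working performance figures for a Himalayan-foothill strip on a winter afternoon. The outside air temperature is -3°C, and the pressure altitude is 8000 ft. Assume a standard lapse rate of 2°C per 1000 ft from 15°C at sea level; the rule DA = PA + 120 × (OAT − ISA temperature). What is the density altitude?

7760 ft

ISA temperature at 8000 ft = 15 − 2 × (8000/1000) = -1°C.
ISA deviation = -3 − (-1) = -2°C.
Density altitude = 8000 + 120 × (-2) = 8000 + (-240) = 7760 ft.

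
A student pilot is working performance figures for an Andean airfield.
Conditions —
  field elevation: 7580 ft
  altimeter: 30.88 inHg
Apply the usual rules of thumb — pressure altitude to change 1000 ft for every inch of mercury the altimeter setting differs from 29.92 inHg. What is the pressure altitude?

Pressure correction = (29.92 − 30.88) × 1000 = -960 ft.
Pressure altitude = 7580 + (-960) = 6620 ft.

6620 ft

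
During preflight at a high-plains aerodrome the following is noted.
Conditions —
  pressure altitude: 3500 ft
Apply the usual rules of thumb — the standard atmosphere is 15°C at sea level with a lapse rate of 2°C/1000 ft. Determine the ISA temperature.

ISA temperature = 15 − 2 × (3500/1000) = 15 − 7 = 8°C.

8°C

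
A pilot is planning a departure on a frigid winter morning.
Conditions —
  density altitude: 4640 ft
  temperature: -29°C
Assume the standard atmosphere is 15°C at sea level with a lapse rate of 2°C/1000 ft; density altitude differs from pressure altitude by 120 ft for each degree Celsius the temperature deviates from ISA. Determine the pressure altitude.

DA = PA + 120 × (OAT − (15 − 2·PA/1000)) = PA + 120·OAT − 1800 + 0.24·PA = 1.24·PA + 120·OAT − 1800.
So 1.24·PA = 4640 − 120 × (-29) + 1800 = 9920.
PA = 9920 / 1.24 = 8000 ft.

8000 ft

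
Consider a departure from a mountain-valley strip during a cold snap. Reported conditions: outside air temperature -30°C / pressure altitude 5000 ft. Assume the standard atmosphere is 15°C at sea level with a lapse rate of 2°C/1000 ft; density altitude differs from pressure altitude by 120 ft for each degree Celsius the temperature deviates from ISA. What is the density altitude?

ISA temperature at 5000 ft = 15 − 2 × (5000/1000) = 5°C.
ISA deviation = -30 − 5 = -35°C.
Density altitude = 5000 + 120 × (-35) = 5000 + (-4200) = 800 ft.

800 ft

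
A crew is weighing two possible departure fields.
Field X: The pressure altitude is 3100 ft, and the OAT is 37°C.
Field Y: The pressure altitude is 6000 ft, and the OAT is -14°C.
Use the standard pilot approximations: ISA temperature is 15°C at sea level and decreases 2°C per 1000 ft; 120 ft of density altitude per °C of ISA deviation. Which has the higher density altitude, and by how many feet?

Field X: ISA temp = 8.8°C, deviation +28.2°C, DA = 3100 + 120 × 28.2 = 6484 ft.
Field Y: ISA temp = 3°C, deviation -17°C, DA = 6000 + 120 × (-17) = 3960 ft.
Field X is higher by 6484 − 3960 = 2524 ft.

Field X by 2524 ft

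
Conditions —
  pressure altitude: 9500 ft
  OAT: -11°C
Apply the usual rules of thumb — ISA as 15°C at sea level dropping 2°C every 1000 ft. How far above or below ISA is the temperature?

ISA temperature at 9500 ft = 15 − 2 × (9500/1000) = -4°C.
Deviation = OAT − ISA = -11 − (-4) = -7°C.

ISA-7°C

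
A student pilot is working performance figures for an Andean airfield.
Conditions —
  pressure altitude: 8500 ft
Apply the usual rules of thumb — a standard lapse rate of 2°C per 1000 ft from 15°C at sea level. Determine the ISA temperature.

ISA temperature = 15 − 2 × (8500/1000) = 15 − 17 = -2°C.

-2°C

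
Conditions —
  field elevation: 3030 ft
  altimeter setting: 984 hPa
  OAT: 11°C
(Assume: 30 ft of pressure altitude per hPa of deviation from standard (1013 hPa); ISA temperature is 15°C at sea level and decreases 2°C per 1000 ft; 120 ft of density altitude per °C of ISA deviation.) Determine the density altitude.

Pressure altitude = 3030 + (1013 − 984) × 30 = 3030 + (+870) = 3900 ft.
ISA temperature at 3900 ft = 15 − 2 × (3900/1000) = 7.2°C.
ISA deviation = 11 − 7.2 = +3.8°C.
Density altitude = 3900 + 120 × (3.8) = 4356 ft.

4356 ft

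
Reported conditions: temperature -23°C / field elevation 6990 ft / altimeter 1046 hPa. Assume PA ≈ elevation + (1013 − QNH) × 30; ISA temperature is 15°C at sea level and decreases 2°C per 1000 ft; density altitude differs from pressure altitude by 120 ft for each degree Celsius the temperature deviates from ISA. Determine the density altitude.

2880 ft

Pressure altitude = 6990 + (1013 − 1046) × 30 = 6990 + (-990) = 6000 ft.
ISA temperature at 6000 ft = 15 − 2 × (6000/1000) = 3°C.
ISA deviation = -23 − 3 = -26°C.
Density altitude = 6000 + 120 × (-26) = 2880 ft.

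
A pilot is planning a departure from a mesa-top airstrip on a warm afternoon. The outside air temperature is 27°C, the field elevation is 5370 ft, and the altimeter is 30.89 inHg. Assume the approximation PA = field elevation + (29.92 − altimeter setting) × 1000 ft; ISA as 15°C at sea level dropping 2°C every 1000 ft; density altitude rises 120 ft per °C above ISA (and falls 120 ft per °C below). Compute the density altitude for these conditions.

Pressure altitude = 5370 + (29.92 − 30.89) × 1000 = 5370 + (-970) = 4400 ft.
ISA temperature at 4400 ft = 15 − 2 × (4400/1000) = 6.2°C.
ISA deviation = 27 − 6.2 = +20.8°C.
Density altitude = 4400 + 120 × (20.8) = 6896 ft.

6896 ft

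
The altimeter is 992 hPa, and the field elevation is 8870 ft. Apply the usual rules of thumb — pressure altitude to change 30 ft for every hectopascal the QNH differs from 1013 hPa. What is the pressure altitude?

Pressure correction = (1013 − 992) × 30 = +630 ft.
Pressure altitude = 8870 + (+630) = 9500 ft.

9500 ft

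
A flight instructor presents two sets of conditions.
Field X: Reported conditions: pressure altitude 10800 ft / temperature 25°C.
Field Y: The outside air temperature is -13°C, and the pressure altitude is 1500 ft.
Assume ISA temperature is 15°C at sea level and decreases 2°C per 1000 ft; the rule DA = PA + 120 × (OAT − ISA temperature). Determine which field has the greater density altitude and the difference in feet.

Field X: ISA temp = -6.6°C, deviation +31.6°C, DA = 10800 + 120 × 31.6 = 14592 ft.
Field Y: ISA temp = 12°C, deviation -25°C, DA = 1500 + 120 × (-25) = -1500 ft.
Field X is higher by 14592 − (-1500) = 16092 ft.

Field X by 16092 ft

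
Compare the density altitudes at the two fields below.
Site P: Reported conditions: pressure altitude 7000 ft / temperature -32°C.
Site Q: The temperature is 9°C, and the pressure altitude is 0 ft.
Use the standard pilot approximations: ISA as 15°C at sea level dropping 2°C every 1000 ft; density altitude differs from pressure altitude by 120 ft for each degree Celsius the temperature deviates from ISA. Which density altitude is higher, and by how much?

Site P by 3760 ft

Site P: ISA temp = 1°C, deviation -33°C, DA = 7000 + 120 × (-33) = 3040 ft.
Site Q: ISA temp = 15°C, deviation -6°C, DA = 0 + 120 × (-6) = -720 ft.
Site P is higher by 3040 − (-720) = 3760 ft.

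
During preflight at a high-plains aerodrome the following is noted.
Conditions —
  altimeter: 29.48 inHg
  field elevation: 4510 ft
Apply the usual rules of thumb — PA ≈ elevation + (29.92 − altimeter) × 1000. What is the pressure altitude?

4950 ft

Pressure correction = (29.92 − 29.48) × 1000 = +440 ft.
Pressure altitude = 4510 + (+440) = 4950 ft.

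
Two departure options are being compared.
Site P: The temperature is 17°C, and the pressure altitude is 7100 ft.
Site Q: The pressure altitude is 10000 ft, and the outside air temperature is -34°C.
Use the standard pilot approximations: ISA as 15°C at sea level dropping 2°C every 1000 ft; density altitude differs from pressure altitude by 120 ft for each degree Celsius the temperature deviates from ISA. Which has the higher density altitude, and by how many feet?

Site P: ISA temp = 0.8°C, deviation +16.2°C, DA = 7100 + 120 × 16.2 = 9044 ft.
Site Q: ISA temp = -5°C, deviation -29°C, DA = 10000 + 120 × (-29) = 6520 ft.
Site P is higher by 9044 − 6520 = 2524 ft.

Site P by 2524 ft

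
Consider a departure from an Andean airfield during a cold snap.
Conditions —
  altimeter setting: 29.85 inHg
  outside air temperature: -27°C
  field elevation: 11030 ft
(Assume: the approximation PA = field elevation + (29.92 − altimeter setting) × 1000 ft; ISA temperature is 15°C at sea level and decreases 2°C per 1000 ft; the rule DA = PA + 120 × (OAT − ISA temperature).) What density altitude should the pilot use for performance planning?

Pressure altitude = 11030 + (29.92 − 29.85) × 1000 = 11030 + (+70) = 11100 ft.
ISA temperature at 11100 ft = 15 − 2 × (11100/1000) = -7.2°C.
ISA deviation = -27 − (-7.2) = -19.8°C.
Density altitude = 11100 + 120 × (-19.8) = 8724 ft.

8724 ft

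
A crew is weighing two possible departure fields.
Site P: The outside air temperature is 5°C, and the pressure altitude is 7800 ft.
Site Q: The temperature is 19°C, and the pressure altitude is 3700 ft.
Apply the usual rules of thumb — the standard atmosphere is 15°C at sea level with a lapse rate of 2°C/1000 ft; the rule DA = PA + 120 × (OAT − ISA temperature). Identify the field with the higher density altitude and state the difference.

Site P by 3404 ft

Site P: ISA temp = -0.6°C, deviation +5.6°C, DA = 7800 + 120 × 5.6 = 8472 ft.
Site Q: ISA temp = 7.6°C, deviation +11.4°C, DA = 3700 + 120 × 11.4 = 5068 ft.
Site P is higher by 8472 − 5068 = 3404 ft.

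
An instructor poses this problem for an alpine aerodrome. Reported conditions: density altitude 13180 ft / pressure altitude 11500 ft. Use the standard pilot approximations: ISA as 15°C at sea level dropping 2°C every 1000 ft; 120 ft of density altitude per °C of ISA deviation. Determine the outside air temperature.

6°C

Density altitude − pressure altitude = 13180 − 11500 = +1680 ft.
At 120 ft/°C that is an ISA deviation of 1680/120 = +14°C.
ISA temperature at 11500 ft = 15 − 2 × (11500/1000) = -8°C.
OAT = ISA + deviation = -8 + (+14) = 6°C.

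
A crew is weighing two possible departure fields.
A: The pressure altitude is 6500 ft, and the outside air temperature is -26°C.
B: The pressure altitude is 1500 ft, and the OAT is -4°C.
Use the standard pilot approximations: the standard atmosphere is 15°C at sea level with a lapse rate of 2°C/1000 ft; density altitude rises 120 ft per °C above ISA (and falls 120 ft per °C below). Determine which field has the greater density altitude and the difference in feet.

A by 3560 ft

A: ISA temp = 2°C, deviation -28°C, DA = 6500 + 120 × (-28) = 3140 ft.
B: ISA temp = 12°C, deviation -16°C, DA = 1500 + 120 × (-16) = -420 ft.
A is higher by 3140 − (-420) = 3560 ft.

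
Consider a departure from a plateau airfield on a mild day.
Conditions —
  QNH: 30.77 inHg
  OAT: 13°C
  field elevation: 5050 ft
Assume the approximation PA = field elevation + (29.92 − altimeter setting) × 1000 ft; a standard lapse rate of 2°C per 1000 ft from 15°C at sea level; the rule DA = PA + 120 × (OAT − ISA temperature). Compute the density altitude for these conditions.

Pressure altitude = 5050 + (29.92 − 30.77) × 1000 = 5050 + (-850) = 4200 ft.
ISA temperature at 4200 ft = 15 − 2 × (4200/1000) = 6.6°C.
ISA deviation = 13 − 6.6 = +6.4°C.
Density altitude = 4200 + 120 × (6.4) = 4968 ft.

4968 ft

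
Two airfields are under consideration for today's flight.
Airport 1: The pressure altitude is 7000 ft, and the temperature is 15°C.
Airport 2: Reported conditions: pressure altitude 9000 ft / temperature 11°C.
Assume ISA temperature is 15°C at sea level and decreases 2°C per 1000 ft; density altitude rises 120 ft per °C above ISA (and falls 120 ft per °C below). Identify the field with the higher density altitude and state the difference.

Airport 2 by 2000 ft

Airport 1: ISA temp = 1°C, deviation +14°C, DA = 7000 + 120 × 14 = 8680 ft.
Airport 2: ISA temp = -3°C, deviation +14°C, DA = 9000 + 120 × 14 = 10680 ft.
Airport 2 is higher by 10680 − 8680 = 2000 ft.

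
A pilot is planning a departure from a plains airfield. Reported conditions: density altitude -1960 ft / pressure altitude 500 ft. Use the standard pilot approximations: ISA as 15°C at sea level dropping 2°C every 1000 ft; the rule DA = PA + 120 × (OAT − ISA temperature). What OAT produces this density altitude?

-6.5°C

Density altitude − pressure altitude = -1960 − 500 = -2460 ft.
At 120 ft/°C that is an ISA deviation of -2460/120 = -20.5°C.
ISA temperature at 500 ft = 15 − 2 × (500/1000) = 14°C.
OAT = ISA + deviation = 14 + (-20.5) = -6.5°C.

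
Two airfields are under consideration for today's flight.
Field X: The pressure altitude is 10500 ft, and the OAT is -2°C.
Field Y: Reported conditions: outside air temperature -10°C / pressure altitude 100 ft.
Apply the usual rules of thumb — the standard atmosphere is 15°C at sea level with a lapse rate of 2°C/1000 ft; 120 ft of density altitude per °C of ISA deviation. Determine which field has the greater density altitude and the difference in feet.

Field X by 13856 ft

Field X: ISA temp = -6°C, deviation +4°C, DA = 10500 + 120 × 4 = 10980 ft.
Field Y: ISA temp = 14.8°C, deviation -24.8°C, DA = 100 + 120 × (-24.8) = -2876 ft.
Field X is higher by 10980 − (-2876) = 13856 ft.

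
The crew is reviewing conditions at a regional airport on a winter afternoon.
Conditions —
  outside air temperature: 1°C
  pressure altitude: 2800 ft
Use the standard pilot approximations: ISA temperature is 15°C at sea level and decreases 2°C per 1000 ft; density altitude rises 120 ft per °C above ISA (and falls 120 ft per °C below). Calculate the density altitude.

ISA temperature at 2800 ft = 15 − 2 × (2800/1000) = 9.4°C.
ISA deviation = 1 − 9.4 = -8.4°C.
Density altitude = 2800 + 120 × (-8.4) = 2800 + (-1008) = 1792 ft.

1792 ft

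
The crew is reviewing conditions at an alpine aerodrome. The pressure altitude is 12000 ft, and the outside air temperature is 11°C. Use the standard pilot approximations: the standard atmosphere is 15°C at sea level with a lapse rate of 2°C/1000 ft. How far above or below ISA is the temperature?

ISA+20°C

ISA temperature at 12000 ft = 15 − 2 × (12000/1000) = -9°C.
Deviation = OAT − ISA = 11 − (-9) = +20°C.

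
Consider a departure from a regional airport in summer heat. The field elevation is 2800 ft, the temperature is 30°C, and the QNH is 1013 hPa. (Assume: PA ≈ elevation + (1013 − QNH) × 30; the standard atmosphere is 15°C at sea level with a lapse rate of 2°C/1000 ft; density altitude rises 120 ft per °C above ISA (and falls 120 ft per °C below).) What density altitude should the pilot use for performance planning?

5272 ft

Pressure altitude = 2800 + (1013 − 1013) × 30 = 2800 + (0) = 2800 ft.
ISA temperature at 2800 ft = 15 − 2 × (2800/1000) = 9.4°C.
ISA deviation = 30 − 9.4 = +20.6°C.
Density altitude = 2800 + 120 × (20.6) = 5272 ft.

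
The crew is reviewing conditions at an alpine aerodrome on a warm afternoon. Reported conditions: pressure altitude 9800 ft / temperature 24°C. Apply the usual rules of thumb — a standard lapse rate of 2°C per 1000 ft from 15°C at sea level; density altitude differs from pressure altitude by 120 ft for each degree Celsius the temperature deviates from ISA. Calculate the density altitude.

ISA temperature at 9800 ft = 15 − 2 × (9800/1000) = -4.6°C.
ISA deviation = 24 − (-4.6) = +28.6°C.
Density altitude = 9800 + 120 × (28.6) = 9800 + (+3432) = 13232 ft.

13232 ft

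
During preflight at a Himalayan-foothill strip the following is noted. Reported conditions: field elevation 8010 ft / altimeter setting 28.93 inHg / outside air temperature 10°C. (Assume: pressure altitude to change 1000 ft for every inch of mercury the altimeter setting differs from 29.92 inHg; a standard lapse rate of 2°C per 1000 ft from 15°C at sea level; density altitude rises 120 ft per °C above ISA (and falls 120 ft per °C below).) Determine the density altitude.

10560 ft

Pressure altitude = 8010 + (29.92 − 28.93) × 1000 = 8010 + (+990) = 9000 ft.
ISA temperature at 9000 ft = 15 − 2 × (9000/1000) = -3°C.
ISA deviation = 10 − (-3) = +13°C.
Density altitude = 9000 + 120 × (13) = 10560 ft.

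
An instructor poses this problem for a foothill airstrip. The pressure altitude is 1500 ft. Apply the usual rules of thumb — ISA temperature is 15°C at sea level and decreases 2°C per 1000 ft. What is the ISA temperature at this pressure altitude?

ISA temperature = 15 − 2 × (1500/1000) = 15 − 3 = 12°C.

12°C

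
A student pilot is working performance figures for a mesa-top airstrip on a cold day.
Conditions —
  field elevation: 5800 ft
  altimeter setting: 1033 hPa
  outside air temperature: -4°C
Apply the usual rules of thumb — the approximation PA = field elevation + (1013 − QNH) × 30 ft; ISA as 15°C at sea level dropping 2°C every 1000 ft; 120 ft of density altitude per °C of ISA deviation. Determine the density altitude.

Pressure altitude = 5800 + (1013 − 1033) × 30 = 5800 + (-600) = 5200 ft.
ISA temperature at 5200 ft = 15 − 2 × (5200/1000) = 4.6°C.
ISA deviation = -4 − 4.6 = -8.6°C.
Density altitude = 5200 + 120 × (-8.6) = 4168 ft.

4168 ft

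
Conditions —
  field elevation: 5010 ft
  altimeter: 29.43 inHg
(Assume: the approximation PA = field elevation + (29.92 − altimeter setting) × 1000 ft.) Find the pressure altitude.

Pressure correction = (29.92 − 29.43) × 1000 = +490 ft.
Pressure altitude = 5010 + (+490) = 5500 ft.

5500 ft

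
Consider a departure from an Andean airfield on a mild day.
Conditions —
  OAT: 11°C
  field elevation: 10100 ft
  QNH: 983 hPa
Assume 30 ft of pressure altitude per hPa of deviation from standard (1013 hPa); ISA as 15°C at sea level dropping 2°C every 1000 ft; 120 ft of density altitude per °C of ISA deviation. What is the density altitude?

13160 ft

Pressure altitude = 10100 + (1013 − 983) × 30 = 10100 + (+900) = 11000 ft.
ISA temperature at 11000 ft = 15 − 2 × (11000/1000) = -7°C.
ISA deviation = 11 − (-7) = +18°C.
Density altitude = 11000 + 120 × (18) = 13160 ft.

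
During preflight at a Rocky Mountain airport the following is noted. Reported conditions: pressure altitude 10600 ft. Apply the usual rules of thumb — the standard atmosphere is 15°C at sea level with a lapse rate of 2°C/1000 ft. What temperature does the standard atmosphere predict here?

ISA temperature = 15 − 2 × (10600/1000) = 15 − 21.2 = -6.2°C.

-6.2°C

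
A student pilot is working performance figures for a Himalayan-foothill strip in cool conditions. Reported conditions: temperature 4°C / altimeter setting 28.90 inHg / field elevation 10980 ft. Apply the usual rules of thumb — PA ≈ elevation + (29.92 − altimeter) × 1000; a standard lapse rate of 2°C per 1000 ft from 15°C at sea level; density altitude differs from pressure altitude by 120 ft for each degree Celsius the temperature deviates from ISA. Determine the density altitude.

Pressure altitude = 10980 + (29.92 − 28.90) × 1000 = 10980 + (+1020) = 12000 ft.
ISA temperature at 12000 ft = 15 − 2 × (12000/1000) = -9°C.
ISA deviation = 4 − (-9) = +13°C.
Density altitude = 12000 + 120 × (13) = 13560 ft.

13560 ft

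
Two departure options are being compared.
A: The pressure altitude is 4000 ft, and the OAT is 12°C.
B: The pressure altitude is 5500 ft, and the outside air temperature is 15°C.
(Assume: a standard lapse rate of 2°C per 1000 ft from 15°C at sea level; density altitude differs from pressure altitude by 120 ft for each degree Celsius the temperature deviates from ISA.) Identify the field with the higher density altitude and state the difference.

A: ISA temp = 7°C, deviation +5°C, DA = 4000 + 120 × 5 = 4600 ft.
B: ISA temp = 4°C, deviation +11°C, DA = 5500 + 120 × 11 = 6820 ft.
B is higher by 6820 − 4600 = 2220 ft.

B by 2220 ft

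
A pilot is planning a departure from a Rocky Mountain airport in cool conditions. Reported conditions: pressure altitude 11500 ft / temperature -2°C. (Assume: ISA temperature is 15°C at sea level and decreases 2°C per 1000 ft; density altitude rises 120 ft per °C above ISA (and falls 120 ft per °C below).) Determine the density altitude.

12220 ft

ISA temperature at 11500 ft = 15 − 2 × (11500/1000) = -8°C.
ISA deviation = -2 − (-8) = +6°C.
Density altitude = 11500 + 120 × (6) = 11500 + (+720) = 12220 ft.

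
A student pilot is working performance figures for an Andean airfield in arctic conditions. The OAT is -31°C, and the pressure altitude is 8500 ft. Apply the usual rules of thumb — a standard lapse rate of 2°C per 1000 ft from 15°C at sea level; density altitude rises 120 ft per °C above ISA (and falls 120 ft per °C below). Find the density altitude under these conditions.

5020 ft

ISA temperature at 8500 ft = 15 − 2 × (8500/1000) = -2°C.
ISA deviation = -31 − (-2) = -29°C.
Density altitude = 8500 + 120 × (-29) = 8500 + (-3480) = 5020 ft.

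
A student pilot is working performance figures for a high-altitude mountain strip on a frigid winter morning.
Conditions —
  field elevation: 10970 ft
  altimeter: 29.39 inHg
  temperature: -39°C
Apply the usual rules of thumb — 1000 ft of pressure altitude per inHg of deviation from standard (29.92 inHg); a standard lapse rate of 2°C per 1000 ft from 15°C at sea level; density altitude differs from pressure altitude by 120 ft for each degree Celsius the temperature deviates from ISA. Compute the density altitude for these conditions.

7780 ft

Pressure altitude = 10970 + (29.92 − 29.39) × 1000 = 10970 + (+530) = 11500 ft.
ISA temperature at 11500 ft = 15 − 2 × (11500/1000) = -8°C.
ISA deviation = -39 − (-8) = -31°C.
Density altitude = 11500 + 120 × (-31) = 7780 ft.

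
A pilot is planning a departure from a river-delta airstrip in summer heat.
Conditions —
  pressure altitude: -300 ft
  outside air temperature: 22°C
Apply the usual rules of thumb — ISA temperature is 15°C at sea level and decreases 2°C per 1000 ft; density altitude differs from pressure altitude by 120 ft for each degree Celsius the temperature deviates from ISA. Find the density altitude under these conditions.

ISA temperature at -300 ft = 15 − 2 × (-300/1000) = 15.6°C.
ISA deviation = 22 − 15.6 = +6.4°C.
Density altitude = -300 + 120 × (6.4) = -300 + (+768) = 468 ft.

468 ft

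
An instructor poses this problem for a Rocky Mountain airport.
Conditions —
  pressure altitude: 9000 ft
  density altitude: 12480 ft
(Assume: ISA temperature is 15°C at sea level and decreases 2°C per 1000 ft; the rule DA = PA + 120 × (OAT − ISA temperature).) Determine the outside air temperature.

Density altitude − pressure altitude = 12480 − 9000 = +3480 ft.
At 120 ft/°C that is an ISA deviation of 3480/120 = +29°C.
ISA temperature at 9000 ft = 15 − 2 × (9000/1000) = -3°C.
OAT = ISA + deviation = -3 + (+29) = 26°C.

26°C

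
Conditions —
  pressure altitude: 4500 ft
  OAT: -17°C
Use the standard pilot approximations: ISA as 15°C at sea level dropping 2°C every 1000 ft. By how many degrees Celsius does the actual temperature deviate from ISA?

ISA temperature at 4500 ft = 15 − 2 × (4500/1000) = 6°C.
Deviation = OAT − ISA = -17 − 6 = -23°C.

ISA-23°C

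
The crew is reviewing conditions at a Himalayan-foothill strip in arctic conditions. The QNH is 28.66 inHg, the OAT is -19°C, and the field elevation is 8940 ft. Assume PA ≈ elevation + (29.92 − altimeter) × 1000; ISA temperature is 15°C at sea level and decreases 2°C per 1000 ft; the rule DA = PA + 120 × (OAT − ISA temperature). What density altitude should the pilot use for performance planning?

Pressure altitude = 8940 + (29.92 − 28.66) × 1000 = 8940 + (+1260) = 10200 ft.
ISA temperature at 10200 ft = 15 − 2 × (10200/1000) = -5.4°C.
ISA deviation = -19 − (-5.4) = -13.6°C.
Density altitude = 10200 + 120 × (-13.6) = 8568 ft.

8568 ft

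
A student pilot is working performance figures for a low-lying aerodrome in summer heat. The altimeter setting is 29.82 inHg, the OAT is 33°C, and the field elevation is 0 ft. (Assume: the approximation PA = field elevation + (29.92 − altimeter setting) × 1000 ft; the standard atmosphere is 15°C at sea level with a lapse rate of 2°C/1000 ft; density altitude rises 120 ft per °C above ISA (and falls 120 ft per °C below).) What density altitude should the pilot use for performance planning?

Pressure altitude = 0 + (29.92 − 29.82) × 1000 = 0 + (+100) = 100 ft.
ISA temperature at 100 ft = 15 − 2 × (100/1000) = 14.8°C.
ISA deviation = 33 − 14.8 = +18.2°C.
Density altitude = 100 + 120 × (18.2) = 2284 ft.

2284 ft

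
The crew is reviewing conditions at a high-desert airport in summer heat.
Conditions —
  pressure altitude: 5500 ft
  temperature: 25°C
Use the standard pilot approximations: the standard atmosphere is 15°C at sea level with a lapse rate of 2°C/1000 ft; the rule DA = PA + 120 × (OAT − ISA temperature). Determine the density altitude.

ISA temperature at 5500 ft = 15 − 2 × (5500/1000) = 4°C.
ISA deviation = 25 − 4 = +21°C.
Density altitude = 5500 + 120 × (21) = 5500 + (+2520) = 8020 ft.

8020 ft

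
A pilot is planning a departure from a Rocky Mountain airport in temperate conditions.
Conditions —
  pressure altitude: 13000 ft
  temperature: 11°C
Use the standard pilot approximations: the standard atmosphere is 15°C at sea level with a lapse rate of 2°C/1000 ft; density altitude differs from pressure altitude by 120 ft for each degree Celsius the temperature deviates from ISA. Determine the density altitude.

15640 ft

ISA temperature at 13000 ft = 15 − 2 × (13000/1000) = -11°C.
ISA deviation = 11 − (-11) = +22°C.
Density altitude = 13000 + 120 × (22) = 13000 + (+2640) = 15640 ft.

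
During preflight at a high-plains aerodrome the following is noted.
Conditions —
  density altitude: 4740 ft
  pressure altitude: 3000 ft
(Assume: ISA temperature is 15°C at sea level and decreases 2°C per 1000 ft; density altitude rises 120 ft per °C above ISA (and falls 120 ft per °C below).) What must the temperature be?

Density altitude − pressure altitude = 4740 − 3000 = +1740 ft.
At 120 ft/°C that is an ISA deviation of 1740/120 = +14.5°C.
ISA temperature at 3000 ft = 15 − 2 × (3000/1000) = 9°C.
OAT = ISA + deviation = 9 + (+14.5) = 23.5°C.

23.5°C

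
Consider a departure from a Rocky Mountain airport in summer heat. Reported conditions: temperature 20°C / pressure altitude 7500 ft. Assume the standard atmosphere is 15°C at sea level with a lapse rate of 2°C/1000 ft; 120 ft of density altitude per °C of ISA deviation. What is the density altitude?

9900 ft

ISA temperature at 7500 ft = 15 − 2 × (7500/1000) = 0°C.
ISA deviation = 20 − 0 = +20°C.
Density altitude = 7500 + 120 × (20) = 7500 + (+2400) = 9900 ft.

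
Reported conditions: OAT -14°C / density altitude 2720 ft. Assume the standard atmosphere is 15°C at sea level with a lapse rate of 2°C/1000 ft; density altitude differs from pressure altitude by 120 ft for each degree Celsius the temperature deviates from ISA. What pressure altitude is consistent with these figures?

5000 ft

DA = PA + 120 × (OAT − (15 − 2·PA/1000)) = PA + 120·OAT − 1800 + 0.24·PA = 1.24·PA + 120·OAT − 1800.
So 1.24·PA = 2720 − 120 × (-14) + 1800 = 6200.
PA = 6200 / 1.24 = 5000 ft.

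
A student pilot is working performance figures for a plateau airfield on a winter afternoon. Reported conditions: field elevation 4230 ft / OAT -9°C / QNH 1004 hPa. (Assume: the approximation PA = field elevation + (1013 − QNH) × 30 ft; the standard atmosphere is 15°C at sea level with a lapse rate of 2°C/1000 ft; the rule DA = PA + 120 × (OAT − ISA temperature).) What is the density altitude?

Pressure altitude = 4230 + (1013 − 1004) × 30 = 4230 + (+270) = 4500 ft.
ISA temperature at 4500 ft = 15 − 2 × (4500/1000) = 6°C.
ISA deviation = -9 − 6 = -15°C.
Density altitude = 4500 + 120 × (-15) = 2700 ft.

2700 ft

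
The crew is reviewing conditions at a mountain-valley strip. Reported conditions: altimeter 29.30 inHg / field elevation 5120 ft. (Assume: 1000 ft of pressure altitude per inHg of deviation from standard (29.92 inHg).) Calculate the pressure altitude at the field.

5740 ft

Pressure correction = (29.92 − 29.30) × 1000 = +620 ft.
Pressure altitude = 5120 + (+620) = 5740 ft.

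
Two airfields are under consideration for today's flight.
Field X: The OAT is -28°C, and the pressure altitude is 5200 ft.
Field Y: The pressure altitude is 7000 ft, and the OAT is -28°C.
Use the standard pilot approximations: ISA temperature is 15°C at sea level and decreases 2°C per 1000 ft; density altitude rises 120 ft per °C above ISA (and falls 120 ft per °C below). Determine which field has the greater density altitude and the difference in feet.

Field Y by 2232 ft

Field X: ISA temp = 4.6°C, deviation -32.6°C, DA = 5200 + 120 × (-32.6) = 1288 ft.
Field Y: ISA temp = 1°C, deviation -29°C, DA = 7000 + 120 × (-29) = 3520 ft.
Field Y is higher by 3520 − 1288 = 2232 ft.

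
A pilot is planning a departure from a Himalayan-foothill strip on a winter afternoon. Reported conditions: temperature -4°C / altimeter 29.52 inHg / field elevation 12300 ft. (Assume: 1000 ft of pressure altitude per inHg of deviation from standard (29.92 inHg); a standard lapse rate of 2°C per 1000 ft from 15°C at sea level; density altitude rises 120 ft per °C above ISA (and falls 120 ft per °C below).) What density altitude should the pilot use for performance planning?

Pressure altitude = 12300 + (29.92 − 29.52) × 1000 = 12300 + (+400) = 12700 ft.
ISA temperature at 12700 ft = 15 − 2 × (12700/1000) = -10.4°C.
ISA deviation = -4 − (-10.4) = +6.4°C.
Density altitude = 12700 + 120 × (6.4) = 13468 ft.

13468 ft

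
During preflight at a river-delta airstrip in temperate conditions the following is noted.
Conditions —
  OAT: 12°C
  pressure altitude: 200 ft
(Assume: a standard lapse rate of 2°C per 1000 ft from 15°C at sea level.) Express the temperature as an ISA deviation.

ISA-2.6°C

ISA temperature at 200 ft = 15 − 2 × (200/1000) = 14.6°C.
Deviation = OAT − ISA = 12 − 14.6 = -2.6°C.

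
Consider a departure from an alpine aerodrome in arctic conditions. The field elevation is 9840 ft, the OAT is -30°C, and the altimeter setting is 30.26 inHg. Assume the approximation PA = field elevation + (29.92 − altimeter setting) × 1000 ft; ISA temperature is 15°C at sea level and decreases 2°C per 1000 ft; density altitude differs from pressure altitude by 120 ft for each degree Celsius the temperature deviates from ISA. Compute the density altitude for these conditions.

Pressure altitude = 9840 + (29.92 − 30.26) × 1000 = 9840 + (-340) = 9500 ft.
ISA temperature at 9500 ft = 15 − 2 × (9500/1000) = -4°C.
ISA deviation = -30 − (-4) = -26°C.
Density altitude = 9500 + 120 × (-26) = 6380 ft.

6380 ft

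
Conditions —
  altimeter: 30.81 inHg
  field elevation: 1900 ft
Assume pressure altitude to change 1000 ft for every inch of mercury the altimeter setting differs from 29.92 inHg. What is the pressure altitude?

Pressure correction = (29.92 − 30.81) × 1000 = -890 ft.
Pressure altitude = 1900 + (-890) = 1010 ft.

1010 ft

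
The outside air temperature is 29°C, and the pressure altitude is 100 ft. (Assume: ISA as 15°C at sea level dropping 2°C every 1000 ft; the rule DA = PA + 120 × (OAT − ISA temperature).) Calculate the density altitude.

1804 ft

ISA temperature at 100 ft = 15 − 2 × (100/1000) = 14.8°C.
ISA deviation = 29 − 14.8 = +14.2°C.
Density altitude = 100 + 120 × (14.2) = 100 + (+1704) = 1804 ft.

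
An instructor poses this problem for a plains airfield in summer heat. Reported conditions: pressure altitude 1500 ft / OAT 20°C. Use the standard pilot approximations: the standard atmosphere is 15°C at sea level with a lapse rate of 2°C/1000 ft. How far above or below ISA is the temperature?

ISA+8°C

ISA temperature at 1500 ft = 15 − 2 × (1500/1000) = 12°C.
Deviation = OAT − ISA = 20 − 12 = +8°C.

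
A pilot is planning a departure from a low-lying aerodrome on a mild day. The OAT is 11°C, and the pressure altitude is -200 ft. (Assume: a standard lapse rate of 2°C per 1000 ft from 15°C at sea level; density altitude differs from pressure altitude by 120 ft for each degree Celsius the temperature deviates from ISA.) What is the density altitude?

-728 ft

ISA temperature at -200 ft = 15 − 2 × (-200/1000) = 15.4°C.
ISA deviation = 11 − 15.4 = -4.4°C.
Density altitude = -200 + 120 × (-4.4) = -200 + (-528) = -728 ft.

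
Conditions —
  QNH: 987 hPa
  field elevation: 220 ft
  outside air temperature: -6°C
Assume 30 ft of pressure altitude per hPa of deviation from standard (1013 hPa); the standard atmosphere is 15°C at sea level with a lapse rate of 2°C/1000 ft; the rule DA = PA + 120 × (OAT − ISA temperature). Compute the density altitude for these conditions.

Pressure altitude = 220 + (1013 − 987) × 30 = 220 + (+780) = 1000 ft.
ISA temperature at 1000 ft = 15 − 2 × (1000/1000) = 13°C.
ISA deviation = -6 − 13 = -19°C.
Density altitude = 1000 + 120 × (-19) = -1280 ft.

-1280 ft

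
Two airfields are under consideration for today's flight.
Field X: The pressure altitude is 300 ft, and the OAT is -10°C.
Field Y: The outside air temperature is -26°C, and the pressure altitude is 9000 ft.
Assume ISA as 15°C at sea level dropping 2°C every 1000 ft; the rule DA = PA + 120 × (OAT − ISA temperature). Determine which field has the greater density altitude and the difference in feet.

Field Y by 8868 ft

Field X: ISA temp = 14.4°C, deviation -24.4°C, DA = 300 + 120 × (-24.4) = -2628 ft.
Field Y: ISA temp = -3°C, deviation -23°C, DA = 9000 + 120 × (-23) = 6240 ft.
Field Y is higher by 6240 − (-2628) = 8868 ft.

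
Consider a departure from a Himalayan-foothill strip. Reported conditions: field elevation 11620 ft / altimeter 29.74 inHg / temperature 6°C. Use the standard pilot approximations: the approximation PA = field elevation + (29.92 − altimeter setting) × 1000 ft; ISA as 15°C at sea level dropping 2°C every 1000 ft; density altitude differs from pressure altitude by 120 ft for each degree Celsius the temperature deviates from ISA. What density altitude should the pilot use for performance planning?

Pressure altitude = 11620 + (29.92 − 29.74) × 1000 = 11620 + (+180) = 11800 ft.
ISA temperature at 11800 ft = 15 − 2 × (11800/1000) = -8.6°C.
ISA deviation = 6 − (-8.6) = +14.6°C.
Density altitude = 11800 + 120 × (14.6) = 13552 ft.

13552 ft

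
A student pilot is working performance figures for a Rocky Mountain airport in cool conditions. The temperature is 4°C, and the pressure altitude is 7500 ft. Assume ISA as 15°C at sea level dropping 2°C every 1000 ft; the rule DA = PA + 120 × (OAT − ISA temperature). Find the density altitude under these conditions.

ISA temperature at 7500 ft = 15 − 2 × (7500/1000) = 0°C.
ISA deviation = 4 − 0 = +4°C.
Density altitude = 7500 + 120 × (4) = 7500 + (+480) = 7980 ft.

7980 ft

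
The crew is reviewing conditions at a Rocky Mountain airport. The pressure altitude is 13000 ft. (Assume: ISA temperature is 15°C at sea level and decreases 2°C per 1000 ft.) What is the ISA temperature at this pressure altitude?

ISA temperature = 15 − 2 × (13000/1000) = 15 − 26 = -11°C.

-11°C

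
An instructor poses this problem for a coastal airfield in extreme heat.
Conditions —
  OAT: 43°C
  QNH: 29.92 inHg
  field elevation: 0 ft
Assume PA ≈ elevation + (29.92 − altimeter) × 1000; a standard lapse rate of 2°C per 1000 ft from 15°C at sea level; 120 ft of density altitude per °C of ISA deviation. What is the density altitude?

3360 ft

Pressure altitude = 0 + (29.92 − 29.92) × 1000 = 0 + (0) = 0 ft.
ISA temperature at 0 ft = 15 − 2 × (0/1000) = 15°C.
ISA deviation = 43 − 15 = +28°C.
Density altitude = 0 + 120 × (28) = 3360 ft.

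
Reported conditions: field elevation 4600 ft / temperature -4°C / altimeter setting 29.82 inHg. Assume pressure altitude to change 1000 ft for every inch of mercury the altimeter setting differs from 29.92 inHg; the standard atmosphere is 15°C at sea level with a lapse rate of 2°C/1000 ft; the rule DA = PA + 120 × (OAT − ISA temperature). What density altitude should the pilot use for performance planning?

Pressure altitude = 4600 + (29.92 − 29.82) × 1000 = 4600 + (+100) = 4700 ft.
ISA temperature at 4700 ft = 15 − 2 × (4700/1000) = 5.6°C.
ISA deviation = -4 − 5.6 = -9.6°C.
Density altitude = 4700 + 120 × (-9.6) = 3548 ft.

3548 ft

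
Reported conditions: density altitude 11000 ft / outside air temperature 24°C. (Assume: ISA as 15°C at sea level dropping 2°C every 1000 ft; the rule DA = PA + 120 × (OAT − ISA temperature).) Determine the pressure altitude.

DA = PA + 120 × (OAT − (15 − 2·PA/1000)) = PA + 120·OAT − 1800 + 0.24·PA = 1.24·PA + 120·OAT − 1800.
So 1.24·PA = 11000 − 120 × 24 + 1800 = 9920.
PA = 9920 / 1.24 = 8000 ft.

8000 ft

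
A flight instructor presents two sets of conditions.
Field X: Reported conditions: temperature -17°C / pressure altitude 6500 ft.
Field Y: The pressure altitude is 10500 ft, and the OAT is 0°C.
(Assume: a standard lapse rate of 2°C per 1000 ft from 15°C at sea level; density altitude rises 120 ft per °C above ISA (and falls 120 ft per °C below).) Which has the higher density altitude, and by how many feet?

Field X: ISA temp = 2°C, deviation -19°C, DA = 6500 + 120 × (-19) = 4220 ft.
Field Y: ISA temp = -6°C, deviation +6°C, DA = 10500 + 120 × 6 = 11220 ft.
Field Y is higher by 11220 − 4220 = 7000 ft.

Field Y by 7000 ft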